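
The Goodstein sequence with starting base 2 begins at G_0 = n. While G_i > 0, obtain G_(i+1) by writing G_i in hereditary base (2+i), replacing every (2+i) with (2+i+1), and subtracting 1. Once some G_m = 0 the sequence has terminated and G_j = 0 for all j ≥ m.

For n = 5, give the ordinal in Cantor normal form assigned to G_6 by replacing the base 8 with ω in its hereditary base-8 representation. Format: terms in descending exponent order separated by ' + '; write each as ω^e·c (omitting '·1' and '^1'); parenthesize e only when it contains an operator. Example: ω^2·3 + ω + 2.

[0] 5 ≡ 2^2 + 1 (base 2). Lift 3: 28. −1: 27.
[1] 27 ≡ 3^3 (base 3). Lift 4: 256. −1: 255.
[2] 255 ≡ 3·4^3 + 3·4^2 + 3·4 + 3 (base 4). Lift 5: 468. −1: 467.
[3] 467 ≡ 3·5^3 + 3·5^2 + 3·5 + 2 (base 5). Lift 6: 776. −1: 775.
[4] 775 ≡ 3·6^3 + 3·6^2 + 3·6 + 1 (base 6). Lift 7: 1198. −1: 1197.
[5] 1197 ≡ 3·7^3 + 3·7^2 + 3·7 (base 7). Lift 8: 1752. −1: 1751.
[6] 1751 ≡ 3·8^3 + 3·8^2 + 2·8 + 7 (base 8). Lift 9: 2455. −1: 2454.

ω^3·3 + ω^2·3 + ω·2 + 7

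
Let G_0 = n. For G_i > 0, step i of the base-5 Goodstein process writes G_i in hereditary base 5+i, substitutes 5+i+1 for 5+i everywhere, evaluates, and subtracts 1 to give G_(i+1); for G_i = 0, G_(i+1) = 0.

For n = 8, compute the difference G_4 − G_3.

i=0: 8 = 5 + 3 (b=5); 5→6: 6 + 3 = 9; 9−1 = 8
i=1: 8 = 6 + 2 (b=6); 6→7: 7 + 2 = 9; 9−1 = 8
i=2: 8 = 7 + 1 (b=7); 7→8: 8 + 1 = 9; 9−1 = 8
i=3: 8 = 8 (b=8); 8→9: 9 = 9; 9−1 = 8

0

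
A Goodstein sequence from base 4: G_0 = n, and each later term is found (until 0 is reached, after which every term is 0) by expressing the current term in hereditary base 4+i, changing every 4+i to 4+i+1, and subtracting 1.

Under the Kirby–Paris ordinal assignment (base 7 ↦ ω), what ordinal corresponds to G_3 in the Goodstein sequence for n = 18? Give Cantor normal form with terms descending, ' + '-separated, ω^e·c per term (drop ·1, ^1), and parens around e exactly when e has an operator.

(0) 18|_4 = 4^2 + 2 ↦ 5^2 + 2|_5 = 27 ⇒ 26
(1) 26|_5 = 5^2 + 1 ↦ 6^2 + 1|_6 = 37 ⇒ 36
(2) 36|_6 = 6^2 ↦ 7^2|_7 = 49 ⇒ 48
(3) 48|_7 = 6·7 + 6 ↦ 6·8 + 6|_8 = 54 ⇒ 53

ω·6 + 6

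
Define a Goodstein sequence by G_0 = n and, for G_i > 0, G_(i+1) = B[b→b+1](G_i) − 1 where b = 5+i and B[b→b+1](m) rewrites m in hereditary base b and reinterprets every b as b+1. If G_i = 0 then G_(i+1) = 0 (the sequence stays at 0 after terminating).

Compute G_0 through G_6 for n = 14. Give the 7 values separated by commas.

base 5: 14 = 2·5 + 4; at 6: 2·6 + 4 = 16; next = 15
base 6: 15 = 2·6 + 3; at 7: 2·7 + 3 = 17; next = 16
base 7: 16 = 2·7 + 2; at 8: 2·8 + 2 = 18; next = 17
base 8: 17 = 2·8 + 1; at 9: 2·9 + 1 = 19; next = 18
base 9: 18 = 2·9; at 10: 2·10 = 20; next = 19
base 10: 19 = 10 + 9; at 11: 11 + 9 = 20; next = 19

14, 15, 16, 17, 18, 19, 19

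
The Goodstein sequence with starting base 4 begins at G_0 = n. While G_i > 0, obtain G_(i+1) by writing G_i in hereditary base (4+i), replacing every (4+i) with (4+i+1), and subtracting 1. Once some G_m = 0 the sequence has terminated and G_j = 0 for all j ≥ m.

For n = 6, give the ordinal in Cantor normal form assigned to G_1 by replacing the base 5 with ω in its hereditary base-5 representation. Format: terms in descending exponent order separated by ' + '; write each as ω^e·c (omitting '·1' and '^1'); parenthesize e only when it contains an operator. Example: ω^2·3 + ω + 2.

6 —HB4→ 4 + 2 —bump→ 5 + 2 = 7 —(−1)→ 6
6 —HB5→ 5 + 1 —bump→ 6 + 1 = 7 —(−1)→ 6

ω + 1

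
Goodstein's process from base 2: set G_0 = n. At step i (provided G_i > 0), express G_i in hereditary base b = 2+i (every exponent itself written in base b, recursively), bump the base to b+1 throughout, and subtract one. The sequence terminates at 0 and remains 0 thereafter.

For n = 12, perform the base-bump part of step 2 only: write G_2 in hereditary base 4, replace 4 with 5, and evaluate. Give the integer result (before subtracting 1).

step 0: 12 = 2^(2 + 1) + 2^2; sub 3 for 2: 3^(3 + 1) + 3^3; = 108; G_1 = 108−1 = 107
step 1: 107 = 3^(3 + 1) + 2·3^2 + 2·3 + 2; sub 4 for 3: 4^(4 + 1) + 2·4^2 + 2·4 + 2; = 1066; G_2 = 1066−1 = 1065
step 2: 1065 = 4^(4 + 1) + 2·4^2 + 2·4 + 1; sub 5 for 4: 5^(5 + 1) + 2·5^2 + 2·5 + 1; = 15686; G_3 = 15686−1 = 15685

15686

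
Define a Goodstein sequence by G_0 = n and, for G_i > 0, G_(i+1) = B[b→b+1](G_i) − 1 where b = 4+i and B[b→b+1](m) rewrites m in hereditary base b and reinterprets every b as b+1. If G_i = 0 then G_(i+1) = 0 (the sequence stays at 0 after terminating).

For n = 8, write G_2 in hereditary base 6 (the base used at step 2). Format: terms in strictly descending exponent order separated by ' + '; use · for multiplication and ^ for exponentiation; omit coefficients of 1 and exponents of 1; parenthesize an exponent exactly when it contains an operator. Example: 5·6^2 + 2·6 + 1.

6 + 3

G_0=8  [base 4] 2·4  →[4↦5]→  2·5 = 10  −1 ⇒ G_1=9
G_1=9  [base 5] 5 + 4  →[5↦6]→  6 + 4 = 10  −1 ⇒ G_2=9
G_2=9  [base 6] 6 + 3  →[6↦7]→  7 + 3 = 10  −1 ⇒ G_3=9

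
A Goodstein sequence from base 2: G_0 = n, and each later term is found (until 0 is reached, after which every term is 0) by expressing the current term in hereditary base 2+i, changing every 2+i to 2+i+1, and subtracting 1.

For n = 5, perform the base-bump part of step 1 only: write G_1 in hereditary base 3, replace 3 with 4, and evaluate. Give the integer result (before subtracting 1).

5 —HB2→ 2^2 + 1 —bump→ 3^3 + 1 = 28 —(−1)→ 27
27 —HB3→ 3^3 —bump→ 4^4 = 256 —(−1)→ 255

256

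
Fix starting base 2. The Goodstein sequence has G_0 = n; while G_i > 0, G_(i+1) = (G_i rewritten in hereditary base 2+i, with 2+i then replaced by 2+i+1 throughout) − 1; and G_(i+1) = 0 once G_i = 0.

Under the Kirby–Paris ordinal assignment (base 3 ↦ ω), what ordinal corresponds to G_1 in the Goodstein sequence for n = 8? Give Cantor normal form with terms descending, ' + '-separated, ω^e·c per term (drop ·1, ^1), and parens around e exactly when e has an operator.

ω^ω·2 + ω^2·2 + ω·2 + 2

(0) 8|_2 = 2^(2 + 1) ↦ 3^(3 + 1)|_3 = 81 ⇒ 80
(1) 80|_3 = 2·3^3 + 2·3^2 + 2·3 + 2 ↦ 2·4^4 + 2·4^2 + 2·4 + 2|_4 = 554 ⇒ 553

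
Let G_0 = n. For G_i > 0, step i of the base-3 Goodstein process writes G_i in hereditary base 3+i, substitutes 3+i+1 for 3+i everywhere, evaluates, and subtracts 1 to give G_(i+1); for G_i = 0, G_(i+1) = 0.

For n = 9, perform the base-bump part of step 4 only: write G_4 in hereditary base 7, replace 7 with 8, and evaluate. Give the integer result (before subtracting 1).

24

G_0=9  [base 3] 3^2  →[3↦4]→  4^2 = 16  −1 ⇒ G_1=15
G_1=15  [base 4] 3·4 + 3  →[4↦5]→  3·5 + 3 = 18  −1 ⇒ G_2=17
G_2=17  [base 5] 3·5 + 2  →[5↦6]→  3·6 + 2 = 20  −1 ⇒ G_3=19
G_3=19  [base 6] 3·6 + 1  →[6↦7]→  3·7 + 1 = 22  −1 ⇒ G_4=21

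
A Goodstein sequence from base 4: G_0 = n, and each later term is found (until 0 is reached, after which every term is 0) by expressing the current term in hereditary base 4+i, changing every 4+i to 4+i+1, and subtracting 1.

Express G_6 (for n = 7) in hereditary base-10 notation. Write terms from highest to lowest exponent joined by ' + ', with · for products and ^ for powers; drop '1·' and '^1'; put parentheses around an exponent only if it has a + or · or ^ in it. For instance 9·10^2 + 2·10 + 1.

5

7 —HB4→ 4 + 3 —bump→ 5 + 3 = 8 —(−1)→ 7
7 —HB5→ 5 + 2 —bump→ 6 + 2 = 8 —(−1)→ 7
7 —HB6→ 6 + 1 —bump→ 7 + 1 = 8 —(−1)→ 7
7 —HB7→ 7 —bump→ 8 = 8 —(−1)→ 7
7 —HB8→ 7 —bump→ 7 = 7 —(−1)→ 6
6 —HB9→ 6 —bump→ 6 = 6 —(−1)→ 5
5 —HB10→ 5 —bump→ 5 = 5 —(−1)→ 4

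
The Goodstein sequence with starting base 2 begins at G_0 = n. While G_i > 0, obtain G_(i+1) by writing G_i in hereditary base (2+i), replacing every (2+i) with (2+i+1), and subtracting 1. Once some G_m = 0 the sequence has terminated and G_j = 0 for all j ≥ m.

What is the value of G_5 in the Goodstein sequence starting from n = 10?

4215754

10 —HB2→ 2^(2 + 1) + 2 —bump→ 3^(3 + 1) + 3 = 84 —(−1)→ 83
83 —HB3→ 3^(3 + 1) + 2 —bump→ 4^(4 + 1) + 2 = 1026 —(−1)→ 1025
1025 —HB4→ 4^(4 + 1) + 1 —bump→ 5^(5 + 1) + 1 = 15626 —(−1)→ 15625
15625 —HB5→ 5^(5 + 1) —bump→ 6^(6 + 1) = 279936 —(−1)→ 279935
279935 —HB6→ 5·6^6 + 5·6^5 + 5·6^4 + 5·6^3 + 5·6^2 + 5·6 + 5 —bump→ 5·7^7 + 5·7^5 + 5·7^4 + 5·7^3 + 5·7^2 + 5·7 + 5 = 4215755 —(−1)→ 4215754
4215754 —HB7→ 5·7^7 + 5·7^5 + 5·7^4 + 5·7^3 + 5·7^2 + 5·7 + 4 —bump→ 5·8^8 + 5·8^5 + 5·8^4 + 5·8^3 + 5·8^2 + 5·8 + 4 = 84073324 —(−1)→ 84073323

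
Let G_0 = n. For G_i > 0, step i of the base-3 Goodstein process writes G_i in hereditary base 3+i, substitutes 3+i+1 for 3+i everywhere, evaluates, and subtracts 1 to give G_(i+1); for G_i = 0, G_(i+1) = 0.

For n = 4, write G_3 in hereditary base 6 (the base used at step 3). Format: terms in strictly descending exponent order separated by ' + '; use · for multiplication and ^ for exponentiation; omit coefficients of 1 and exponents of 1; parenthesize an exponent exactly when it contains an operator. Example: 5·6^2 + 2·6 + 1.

3

G_0=4  [base 3] 3 + 1  →[3↦4]→  4 + 1 = 5  −1 ⇒ G_1=4
G_1=4  [base 4] 4  →[4↦5]→  5 = 5  −1 ⇒ G_2=4
G_2=4  [base 5] 4  →[5↦6]→  4 = 4  −1 ⇒ G_3=3
G_3=3  [base 6] 3  →[6↦7]→  3 = 3  −1 ⇒ G_4=2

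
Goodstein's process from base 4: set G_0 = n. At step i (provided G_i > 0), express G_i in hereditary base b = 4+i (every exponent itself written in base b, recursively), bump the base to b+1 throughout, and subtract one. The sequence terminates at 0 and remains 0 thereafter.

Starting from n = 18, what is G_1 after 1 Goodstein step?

26

(0) 18|_4 = 4^2 + 2 ↦ 5^2 + 2|_5 = 27 ⇒ 26
(1) 26|_5 = 5^2 + 1 ↦ 6^2 + 1|_6 = 37 ⇒ 36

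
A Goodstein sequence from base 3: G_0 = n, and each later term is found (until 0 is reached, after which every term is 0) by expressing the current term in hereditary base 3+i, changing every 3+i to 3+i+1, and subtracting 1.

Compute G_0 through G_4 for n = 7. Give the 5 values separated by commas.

G_0 = 7. HB_3(7) = 2·3 + 1. Bump = 9. G_1 = 8.
G_1 = 8. HB_4(8) = 2·4. Bump = 10. G_2 = 9.
G_2 = 9. HB_5(9) = 5 + 4. Bump = 10. G_3 = 9.
G_3 = 9. HB_6(9) = 6 + 3. Bump = 10. G_4 = 9.

7, 8, 9, 9, 9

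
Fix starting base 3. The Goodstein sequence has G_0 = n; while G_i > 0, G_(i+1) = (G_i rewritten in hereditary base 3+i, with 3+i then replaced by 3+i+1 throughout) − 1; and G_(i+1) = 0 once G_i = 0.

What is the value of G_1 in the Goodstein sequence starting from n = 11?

base 3: 11 = 3^2 + 2; at 4: 4^2 + 2 = 18; next = 17
base 4: 17 = 4^2 + 1; at 5: 5^2 + 1 = 26; next = 25

17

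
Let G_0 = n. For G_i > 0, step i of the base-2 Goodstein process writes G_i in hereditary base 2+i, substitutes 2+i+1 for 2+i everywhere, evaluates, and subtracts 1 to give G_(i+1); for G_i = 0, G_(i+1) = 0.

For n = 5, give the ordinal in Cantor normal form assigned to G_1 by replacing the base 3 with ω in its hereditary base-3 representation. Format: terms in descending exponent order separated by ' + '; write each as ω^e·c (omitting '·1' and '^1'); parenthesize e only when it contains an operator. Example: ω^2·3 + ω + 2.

ω^ω

[0] 5 ≡ 2^2 + 1 (base 2). Lift 3: 28. −1: 27.
[1] 27 ≡ 3^3 (base 3). Lift 4: 256. −1: 255.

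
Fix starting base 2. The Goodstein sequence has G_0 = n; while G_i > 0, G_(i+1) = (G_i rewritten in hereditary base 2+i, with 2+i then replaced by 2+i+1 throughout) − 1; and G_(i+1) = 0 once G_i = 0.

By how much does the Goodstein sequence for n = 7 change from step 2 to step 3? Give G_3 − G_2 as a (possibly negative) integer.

2868

i=0: 7 = 2^2 + 2 + 1 (b=2); 2→3: 3^3 + 3 + 1 = 31; 31−1 = 30
i=1: 30 = 3^3 + 3 (b=3); 3→4: 4^4 + 4 = 260; 260−1 = 259
i=2: 259 = 4^4 + 3 (b=4); 4→5: 5^5 + 3 = 3128; 3128−1 = 3127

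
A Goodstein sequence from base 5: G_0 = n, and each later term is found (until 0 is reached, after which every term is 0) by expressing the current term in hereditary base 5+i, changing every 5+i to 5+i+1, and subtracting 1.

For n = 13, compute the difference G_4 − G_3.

base 5: 13 = 2·5 + 3; at 6: 2·6 + 3 = 15; next = 14
base 6: 14 = 2·6 + 2; at 7: 2·7 + 2 = 16; next = 15
base 7: 15 = 2·7 + 1; at 8: 2·8 + 1 = 17; next = 16
base 8: 16 = 2·8; at 9: 2·9 = 18; next = 17

1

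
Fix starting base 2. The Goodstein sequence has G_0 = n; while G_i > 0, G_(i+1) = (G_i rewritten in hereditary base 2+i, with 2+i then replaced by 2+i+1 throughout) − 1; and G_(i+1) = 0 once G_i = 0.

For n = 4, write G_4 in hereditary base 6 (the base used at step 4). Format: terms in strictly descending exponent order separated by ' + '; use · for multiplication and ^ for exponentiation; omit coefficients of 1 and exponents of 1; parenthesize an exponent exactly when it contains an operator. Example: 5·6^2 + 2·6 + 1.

2·6^2 + 6 + 5

i=0: 4 = 2^2 (b=2); 2→3: 3^3 = 27; 27−1 = 26
i=1: 26 = 2·3^2 + 2·3 + 2 (b=3); 3→4: 2·4^2 + 2·4 + 2 = 42; 42−1 = 41
i=2: 41 = 2·4^2 + 2·4 + 1 (b=4); 4→5: 2·5^2 + 2·5 + 1 = 61; 61−1 = 60
i=3: 60 = 2·5^2 + 2·5 (b=5); 5→6: 2·6^2 + 2·6 = 84; 84−1 = 83
i=4: 83 = 2·6^2 + 6 + 5 (b=6); 6→7: 2·7^2 + 7 + 5 = 110; 110−1 = 109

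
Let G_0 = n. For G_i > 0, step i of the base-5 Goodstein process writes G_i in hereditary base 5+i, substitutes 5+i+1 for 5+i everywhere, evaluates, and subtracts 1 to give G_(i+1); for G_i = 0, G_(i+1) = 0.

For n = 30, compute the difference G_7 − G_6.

G_0=30  [base 5] 5^2 + 5  →[5↦6]→  6^2 + 6 = 42  −1 ⇒ G_1=41
G_1=41  [base 6] 6^2 + 5  →[6↦7]→  7^2 + 5 = 54  −1 ⇒ G_2=53
G_2=53  [base 7] 7^2 + 4  →[7↦8]→  8^2 + 4 = 68  −1 ⇒ G_3=67
G_3=67  [base 8] 8^2 + 3  →[8↦9]→  9^2 + 3 = 84  −1 ⇒ G_4=83
G_4=83  [base 9] 9^2 + 2  →[9↦10]→  10^2 + 2 = 102  −1 ⇒ G_5=101
G_5=101  [base 10] 10^2 + 1  →[10↦11]→  11^2 + 1 = 122  −1 ⇒ G_6=121
G_6=121  [base 11] 11^2  →[11↦12]→  12^2 = 144  −1 ⇒ G_7=143

22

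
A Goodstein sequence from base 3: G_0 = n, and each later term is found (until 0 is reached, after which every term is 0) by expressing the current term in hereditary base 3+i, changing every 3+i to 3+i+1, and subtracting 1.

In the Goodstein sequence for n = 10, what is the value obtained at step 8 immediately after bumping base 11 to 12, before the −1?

44

[0] 10 ≡ 3^2 + 1 (base 3). Lift 4: 17. −1: 16.
[1] 16 ≡ 4^2 (base 4). Lift 5: 25. −1: 24.
[2] 24 ≡ 4·5 + 4 (base 5). Lift 6: 28. −1: 27.
[3] 27 ≡ 4·6 + 3 (base 6). Lift 7: 31. −1: 30.
[4] 30 ≡ 4·7 + 2 (base 7). Lift 8: 34. −1: 33.
[5] 33 ≡ 4·8 + 1 (base 8). Lift 9: 37. −1: 36.
[6] 36 ≡ 4·9 (base 9). Lift 10: 40. −1: 39.
[7] 39 ≡ 3·10 + 9 (base 10). Lift 11: 42. −1: 41.
[8] 41 ≡ 3·11 + 8 (base 11). Lift 12: 44. −1: 43.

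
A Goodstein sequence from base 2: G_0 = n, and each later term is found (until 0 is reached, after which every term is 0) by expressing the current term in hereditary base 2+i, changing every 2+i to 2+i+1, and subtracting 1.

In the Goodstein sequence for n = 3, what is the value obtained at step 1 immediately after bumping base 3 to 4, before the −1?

4

3 —HB2→ 2 + 1 —bump→ 3 + 1 = 4 —(−1)→ 3
3 —HB3→ 3 —bump→ 4 = 4 —(−1)→ 3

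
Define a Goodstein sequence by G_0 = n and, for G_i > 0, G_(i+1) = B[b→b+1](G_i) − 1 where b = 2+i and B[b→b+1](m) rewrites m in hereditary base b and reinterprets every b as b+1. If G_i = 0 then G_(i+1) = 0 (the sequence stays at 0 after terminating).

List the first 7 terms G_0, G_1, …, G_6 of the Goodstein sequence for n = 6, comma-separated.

6, 29, 257, 3125, 46655, 98039, 187243

[0] 6 ≡ 2^2 + 2 (base 2). Lift 3: 30. −1: 29.
[1] 29 ≡ 3^3 + 2 (base 3). Lift 4: 258. −1: 257.
[2] 257 ≡ 4^4 + 1 (base 4). Lift 5: 3126. −1: 3125.
[3] 3125 ≡ 5^5 (base 5). Lift 6: 46656. −1: 46655.
[4] 46655 ≡ 5·6^5 + 5·6^4 + 5·6^3 + 5·6^2 + 5·6 + 5 (base 6). Lift 7: 98040. −1: 98039.
[5] 98039 ≡ 5·7^5 + 5·7^4 + 5·7^3 + 5·7^2 + 5·7 + 4 (base 7). Lift 8: 187244. −1: 187243.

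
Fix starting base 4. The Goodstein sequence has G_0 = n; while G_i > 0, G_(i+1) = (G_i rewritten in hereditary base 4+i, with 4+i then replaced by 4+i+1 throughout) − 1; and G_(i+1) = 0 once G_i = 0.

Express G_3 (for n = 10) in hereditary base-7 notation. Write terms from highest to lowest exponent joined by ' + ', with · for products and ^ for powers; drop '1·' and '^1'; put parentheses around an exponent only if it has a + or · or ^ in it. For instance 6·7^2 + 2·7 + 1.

i=0: 10 = 2·4 + 2 (b=4); 4→5: 2·5 + 2 = 12; 12−1 = 11
i=1: 11 = 2·5 + 1 (b=5); 5→6: 2·6 + 1 = 13; 13−1 = 12
i=2: 12 = 2·6 (b=6); 6→7: 2·7 = 14; 14−1 = 13
i=3: 13 = 7 + 6 (b=7); 7→8: 8 + 6 = 14; 14−1 = 13

7 + 6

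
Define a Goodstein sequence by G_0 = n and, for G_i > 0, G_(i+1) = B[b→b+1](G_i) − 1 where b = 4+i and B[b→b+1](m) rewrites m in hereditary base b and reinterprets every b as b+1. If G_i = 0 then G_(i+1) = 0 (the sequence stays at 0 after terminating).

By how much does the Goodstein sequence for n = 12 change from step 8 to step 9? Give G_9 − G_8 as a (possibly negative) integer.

0

[0] 12 ≡ 3·4 (base 4). Lift 5: 15. −1: 14.
[1] 14 ≡ 2·5 + 4 (base 5). Lift 6: 16. −1: 15.
[2] 15 ≡ 2·6 + 3 (base 6). Lift 7: 17. −1: 16.
[3] 16 ≡ 2·7 + 2 (base 7). Lift 8: 18. −1: 17.
[4] 17 ≡ 2·8 + 1 (base 8). Lift 9: 19. −1: 18.
[5] 18 ≡ 2·9 (base 9). Lift 10: 20. −1: 19.
[6] 19 ≡ 10 + 9 (base 10). Lift 11: 20. −1: 19.
[7] 19 ≡ 11 + 8 (base 11). Lift 12: 20. −1: 19.
[8] 19 ≡ 12 + 7 (base 12). Lift 13: 20. −1: 19.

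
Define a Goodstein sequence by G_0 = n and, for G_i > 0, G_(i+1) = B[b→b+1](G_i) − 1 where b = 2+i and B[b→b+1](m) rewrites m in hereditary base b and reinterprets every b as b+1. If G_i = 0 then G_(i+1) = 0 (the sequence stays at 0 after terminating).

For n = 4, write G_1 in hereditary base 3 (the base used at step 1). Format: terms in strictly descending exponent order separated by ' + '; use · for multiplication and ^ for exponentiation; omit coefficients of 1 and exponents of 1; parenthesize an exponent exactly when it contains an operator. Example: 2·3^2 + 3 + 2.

2·3^2 + 2·3 + 2

(0) 4|_2 = 2^2 ↦ 3^3|_3 = 27 ⇒ 26
(1) 26|_3 = 2·3^2 + 2·3 + 2 ↦ 2·4^2 + 2·4 + 2|_4 = 42 ⇒ 41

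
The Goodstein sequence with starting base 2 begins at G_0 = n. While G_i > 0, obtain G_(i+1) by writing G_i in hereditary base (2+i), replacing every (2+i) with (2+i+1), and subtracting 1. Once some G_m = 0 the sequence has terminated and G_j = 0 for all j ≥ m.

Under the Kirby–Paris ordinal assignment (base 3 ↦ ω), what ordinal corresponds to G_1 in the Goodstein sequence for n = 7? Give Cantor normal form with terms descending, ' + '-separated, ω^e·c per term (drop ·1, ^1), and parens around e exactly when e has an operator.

ω^ω + ω

base 2: 7 = 2^2 + 2 + 1; at 3: 3^3 + 3 + 1 = 31; next = 30
base 3: 30 = 3^3 + 3; at 4: 4^4 + 4 = 260; next = 259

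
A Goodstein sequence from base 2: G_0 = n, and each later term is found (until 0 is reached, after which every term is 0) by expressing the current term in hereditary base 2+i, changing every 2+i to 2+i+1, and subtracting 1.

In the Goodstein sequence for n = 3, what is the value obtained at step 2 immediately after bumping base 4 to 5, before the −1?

base 2: 3 = 2 + 1; at 3: 3 + 1 = 4; next = 3
base 3: 3 = 3; at 4: 4 = 4; next = 3

3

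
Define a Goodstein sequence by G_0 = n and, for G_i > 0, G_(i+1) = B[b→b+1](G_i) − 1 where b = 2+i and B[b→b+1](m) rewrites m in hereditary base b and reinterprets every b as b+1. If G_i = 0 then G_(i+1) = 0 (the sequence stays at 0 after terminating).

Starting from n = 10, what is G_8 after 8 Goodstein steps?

50000555551

i=0: 10 = 2^(2 + 1) + 2 (b=2); 2→3: 3^(3 + 1) + 3 = 84; 84−1 = 83
i=1: 83 = 3^(3 + 1) + 2 (b=3); 3→4: 4^(4 + 1) + 2 = 1026; 1026−1 = 1025
i=2: 1025 = 4^(4 + 1) + 1 (b=4); 4→5: 5^(5 + 1) + 1 = 15626; 15626−1 = 15625
i=3: 15625 = 5^(5 + 1) (b=5); 5→6: 6^(6 + 1) = 279936; 279936−1 = 279935
i=4: 279935 = 5·6^6 + 5·6^5 + 5·6^4 + 5·6^3 + 5·6^2 + 5·6 + 5 (b=6); 6→7: 5·7^7 + 5·7^5 + 5·7^4 + 5·7^3 + 5·7^2 + 5·7 + 5 = 4215755; 4215755−1 = 4215754
i=5: 4215754 = 5·7^7 + 5·7^5 + 5·7^4 + 5·7^3 + 5·7^2 + 5·7 + 4 (b=7); 7→8: 5·8^8 + 5·8^5 + 5·8^4 + 5·8^3 + 5·8^2 + 5·8 + 4 = 84073324; 84073324−1 = 84073323
i=6: 84073323 = 5·8^8 + 5·8^5 + 5·8^4 + 5·8^3 + 5·8^2 + 5·8 + 3 (b=8); 8→9: 5·9^9 + 5·9^5 + 5·9^4 + 5·9^3 + 5·9^2 + 5·9 + 3 = 1937434593; 1937434593−1 = 1937434592
i=7: 1937434592 = 5·9^9 + 5·9^5 + 5·9^4 + 5·9^3 + 5·9^2 + 5·9 + 2 (b=9); 9→10: 5·10^10 + 5·10^5 + 5·10^4 + 5·10^3 + 5·10^2 + 5·10 + 2 = 50000555552; 50000555552−1 = 50000555551
i=8: 50000555551 = 5·10^10 + 5·10^5 + 5·10^4 + 5·10^3 + 5·10^2 + 5·10 + 1 (b=10); 10→11: 5·11^11 + 5·11^5 + 5·11^4 + 5·11^3 + 5·11^2 + 5·11 + 1 = 1426559238831; 1426559238831−1 = 1426559238830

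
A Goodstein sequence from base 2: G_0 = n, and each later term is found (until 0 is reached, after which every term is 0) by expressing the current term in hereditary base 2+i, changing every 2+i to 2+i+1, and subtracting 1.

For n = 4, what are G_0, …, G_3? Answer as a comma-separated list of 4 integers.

4, 26, 41, 60

i=0: 4 = 2^2 (b=2); 2→3: 3^3 = 27; 27−1 = 26
i=1: 26 = 2·3^2 + 2·3 + 2 (b=3); 3→4: 2·4^2 + 2·4 + 2 = 42; 42−1 = 41
i=2: 41 = 2·4^2 + 2·4 + 1 (b=4); 4→5: 2·5^2 + 2·5 + 1 = 61; 61−1 = 60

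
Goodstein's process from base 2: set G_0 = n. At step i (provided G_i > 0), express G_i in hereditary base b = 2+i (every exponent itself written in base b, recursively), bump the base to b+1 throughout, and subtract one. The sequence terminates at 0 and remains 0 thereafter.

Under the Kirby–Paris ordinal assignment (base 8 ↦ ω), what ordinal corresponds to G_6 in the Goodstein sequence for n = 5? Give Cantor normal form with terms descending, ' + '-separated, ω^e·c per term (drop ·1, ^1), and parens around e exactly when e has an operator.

G_0=5  [base 2] 2^2 + 1  →[2↦3]→  3^3 + 1 = 28  −1 ⇒ G_1=27
G_1=27  [base 3] 3^3  →[3↦4]→  4^4 = 256  −1 ⇒ G_2=255
G_2=255  [base 4] 3·4^3 + 3·4^2 + 3·4 + 3  →[4↦5]→  3·5^3 + 3·5^2 + 3·5 + 3 = 468  −1 ⇒ G_3=467
G_3=467  [base 5] 3·5^3 + 3·5^2 + 3·5 + 2  →[5↦6]→  3·6^3 + 3·6^2 + 3·6 + 2 = 776  −1 ⇒ G_4=775
G_4=775  [base 6] 3·6^3 + 3·6^2 + 3·6 + 1  →[6↦7]→  3·7^3 + 3·7^2 + 3·7 + 1 = 1198  −1 ⇒ G_5=1197
G_5=1197  [base 7] 3·7^3 + 3·7^2 + 3·7  →[7↦8]→  3·8^3 + 3·8^2 + 3·8 = 1752  −1 ⇒ G_6=1751
G_6=1751  [base 8] 3·8^3 + 3·8^2 + 2·8 + 7  →[8↦9]→  3·9^3 + 3·9^2 + 2·9 + 7 = 2455  −1 ⇒ G_7=2454

ω^3·3 + ω^2·3 + ω·2 + 7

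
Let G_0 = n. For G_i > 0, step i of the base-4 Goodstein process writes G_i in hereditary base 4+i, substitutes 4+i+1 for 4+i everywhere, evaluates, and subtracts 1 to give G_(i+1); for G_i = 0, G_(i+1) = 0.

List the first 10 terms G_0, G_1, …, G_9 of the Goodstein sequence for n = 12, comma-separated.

i=0: 12 = 3·4 (b=4); 4→5: 3·5 = 15; 15−1 = 14
i=1: 14 = 2·5 + 4 (b=5); 5→6: 2·6 + 4 = 16; 16−1 = 15
i=2: 15 = 2·6 + 3 (b=6); 6→7: 2·7 + 3 = 17; 17−1 = 16
i=3: 16 = 2·7 + 2 (b=7); 7→8: 2·8 + 2 = 18; 18−1 = 17
i=4: 17 = 2·8 + 1 (b=8); 8→9: 2·9 + 1 = 19; 19−1 = 18
i=5: 18 = 2·9 (b=9); 9→10: 2·10 = 20; 20−1 = 19
i=6: 19 = 10 + 9 (b=10); 10→11: 11 + 9 = 20; 20−1 = 19
i=7: 19 = 11 + 8 (b=11); 11→12: 12 + 8 = 20; 20−1 = 19
i=8: 19 = 12 + 7 (b=12); 12→13: 13 + 7 = 20; 20−1 = 19

12, 14, 15, 16, 17, 18, 19, 19, 19, 19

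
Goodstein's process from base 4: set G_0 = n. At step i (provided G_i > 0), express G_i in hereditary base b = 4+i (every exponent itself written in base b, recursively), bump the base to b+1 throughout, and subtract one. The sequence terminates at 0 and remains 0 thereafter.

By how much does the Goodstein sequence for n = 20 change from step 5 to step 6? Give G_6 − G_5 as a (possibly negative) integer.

18

G_0=20  [base 4] 4^2 + 4  →[4↦5]→  5^2 + 5 = 30  −1 ⇒ G_1=29
G_1=29  [base 5] 5^2 + 4  →[5↦6]→  6^2 + 4 = 40  −1 ⇒ G_2=39
G_2=39  [base 6] 6^2 + 3  →[6↦7]→  7^2 + 3 = 52  −1 ⇒ G_3=51
G_3=51  [base 7] 7^2 + 2  →[7↦8]→  8^2 + 2 = 66  −1 ⇒ G_4=65
G_4=65  [base 8] 8^2 + 1  →[8↦9]→  9^2 + 1 = 82  −1 ⇒ G_5=81
G_5=81  [base 9] 9^2  →[9↦10]→  10^2 = 100  −1 ⇒ G_6=99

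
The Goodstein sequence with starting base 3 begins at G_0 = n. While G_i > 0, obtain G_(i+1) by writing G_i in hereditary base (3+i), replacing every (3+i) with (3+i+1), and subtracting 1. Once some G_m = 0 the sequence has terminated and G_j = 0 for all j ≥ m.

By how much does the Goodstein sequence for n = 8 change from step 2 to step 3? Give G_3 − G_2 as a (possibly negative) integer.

1

i=0: 8 = 2·3 + 2 (b=3); 3→4: 2·4 + 2 = 10; 10−1 = 9
i=1: 9 = 2·4 + 1 (b=4); 4→5: 2·5 + 1 = 11; 11−1 = 10
i=2: 10 = 2·5 (b=5); 5→6: 2·6 = 12; 12−1 = 11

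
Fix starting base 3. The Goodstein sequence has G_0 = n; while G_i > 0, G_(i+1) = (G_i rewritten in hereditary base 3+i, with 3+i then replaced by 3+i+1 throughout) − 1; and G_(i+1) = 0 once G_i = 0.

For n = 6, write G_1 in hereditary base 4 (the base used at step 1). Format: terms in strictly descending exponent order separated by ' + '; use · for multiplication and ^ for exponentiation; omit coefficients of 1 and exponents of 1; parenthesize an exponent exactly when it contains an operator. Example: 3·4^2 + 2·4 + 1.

base 3: 6 = 2·3; at 4: 2·4 = 8; next = 7
base 4: 7 = 4 + 3; at 5: 5 + 3 = 8; next = 7

4 + 3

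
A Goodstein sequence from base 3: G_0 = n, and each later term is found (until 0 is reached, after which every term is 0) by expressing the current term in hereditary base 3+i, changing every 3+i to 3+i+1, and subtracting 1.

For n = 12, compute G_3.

G_0 = 12. HB_3(12) = 3^2 + 3. Bump = 20. G_1 = 19.
G_1 = 19. HB_4(19) = 4^2 + 3. Bump = 28. G_2 = 27.
G_2 = 27. HB_5(27) = 5^2 + 2. Bump = 38. G_3 = 37.
G_3 = 37. HB_6(37) = 6^2 + 1. Bump = 50. G_4 = 49.

37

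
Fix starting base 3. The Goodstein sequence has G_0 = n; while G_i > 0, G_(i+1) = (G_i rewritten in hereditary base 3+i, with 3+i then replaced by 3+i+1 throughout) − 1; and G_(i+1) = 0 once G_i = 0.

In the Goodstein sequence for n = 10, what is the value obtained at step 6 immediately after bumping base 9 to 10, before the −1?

G_0 = 10. HB_3(10) = 3^2 + 1. Bump = 17. G_1 = 16.
G_1 = 16. HB_4(16) = 4^2. Bump = 25. G_2 = 24.
G_2 = 24. HB_5(24) = 4·5 + 4. Bump = 28. G_3 = 27.
G_3 = 27. HB_6(27) = 4·6 + 3. Bump = 31. G_4 = 30.
G_4 = 30. HB_7(30) = 4·7 + 2. Bump = 34. G_5 = 33.
G_5 = 33. HB_8(33) = 4·8 + 1. Bump = 37. G_6 = 36.

40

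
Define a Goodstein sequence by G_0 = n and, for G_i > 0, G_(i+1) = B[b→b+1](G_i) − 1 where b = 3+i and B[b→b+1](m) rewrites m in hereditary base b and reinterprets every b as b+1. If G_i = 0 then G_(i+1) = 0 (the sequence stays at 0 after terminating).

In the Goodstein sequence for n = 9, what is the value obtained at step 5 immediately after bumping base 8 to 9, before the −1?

base 3: 9 = 3^2; at 4: 4^2 = 16; next = 15
base 4: 15 = 3·4 + 3; at 5: 3·5 + 3 = 18; next = 17
base 5: 17 = 3·5 + 2; at 6: 3·6 + 2 = 20; next = 19
base 6: 19 = 3·6 + 1; at 7: 3·7 + 1 = 22; next = 21
base 7: 21 = 3·7; at 8: 3·8 = 24; next = 23

25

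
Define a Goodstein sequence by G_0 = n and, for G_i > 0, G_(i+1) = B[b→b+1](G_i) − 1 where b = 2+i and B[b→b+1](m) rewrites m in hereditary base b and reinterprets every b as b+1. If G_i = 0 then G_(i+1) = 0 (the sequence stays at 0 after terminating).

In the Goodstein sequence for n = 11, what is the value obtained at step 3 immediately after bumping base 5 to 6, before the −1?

G_0 = 11. HB_2(11) = 2^(2 + 1) + 2 + 1. Bump = 85. G_1 = 84.
G_1 = 84. HB_3(84) = 3^(3 + 1) + 3. Bump = 1028. G_2 = 1027.
G_2 = 1027. HB_4(1027) = 4^(4 + 1) + 3. Bump = 15628. G_3 = 15627.

279938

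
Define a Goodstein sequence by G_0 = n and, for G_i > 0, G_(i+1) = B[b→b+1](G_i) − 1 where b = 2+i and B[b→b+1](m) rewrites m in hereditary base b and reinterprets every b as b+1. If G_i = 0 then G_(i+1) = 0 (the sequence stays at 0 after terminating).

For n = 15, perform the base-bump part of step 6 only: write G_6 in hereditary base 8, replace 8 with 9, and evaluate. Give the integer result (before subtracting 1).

3524450281

G_0 = 15. HB_2(15) = 2^(2 + 1) + 2^2 + 2 + 1. Bump = 112. G_1 = 111.
G_1 = 111. HB_3(111) = 3^(3 + 1) + 3^3 + 3. Bump = 1284. G_2 = 1283.
G_2 = 1283. HB_4(1283) = 4^(4 + 1) + 4^4 + 3. Bump = 18753. G_3 = 18752.
G_3 = 18752. HB_5(18752) = 5^(5 + 1) + 5^5 + 2. Bump = 326594. G_4 = 326593.
G_4 = 326593. HB_6(326593) = 6^(6 + 1) + 6^6 + 1. Bump = 6588345. G_5 = 6588344.
G_5 = 6588344. HB_7(6588344) = 7^(7 + 1) + 7^7. Bump = 150994944. G_6 = 150994943.
G_6 = 150994943. HB_8(150994943) = 8^(8 + 1) + 7·8^7 + 7·8^6 + 7·8^5 + 7·8^4 + 7·8^3 + 7·8^2 + 7·8 + 7. Bump = 3524450281. G_7 = 3524450280.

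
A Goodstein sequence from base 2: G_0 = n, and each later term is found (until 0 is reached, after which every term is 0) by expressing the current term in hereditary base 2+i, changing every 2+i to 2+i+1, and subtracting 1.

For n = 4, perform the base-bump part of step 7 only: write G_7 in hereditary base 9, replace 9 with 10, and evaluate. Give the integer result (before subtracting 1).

G_0=4  [base 2] 2^2  →[2↦3]→  3^3 = 27  −1 ⇒ G_1=26
G_1=26  [base 3] 2·3^2 + 2·3 + 2  →[3↦4]→  2·4^2 + 2·4 + 2 = 42  −1 ⇒ G_2=41
G_2=41  [base 4] 2·4^2 + 2·4 + 1  →[4↦5]→  2·5^2 + 2·5 + 1 = 61  −1 ⇒ G_3=60
G_3=60  [base 5] 2·5^2 + 2·5  →[5↦6]→  2·6^2 + 2·6 = 84  −1 ⇒ G_4=83
G_4=83  [base 6] 2·6^2 + 6 + 5  →[6↦7]→  2·7^2 + 7 + 5 = 110  −1 ⇒ G_5=109
G_5=109  [base 7] 2·7^2 + 7 + 4  →[7↦8]→  2·8^2 + 8 + 4 = 140  −1 ⇒ G_6=139
G_6=139  [base 8] 2·8^2 + 8 + 3  →[8↦9]→  2·9^2 + 9 + 3 = 174  −1 ⇒ G_7=173

212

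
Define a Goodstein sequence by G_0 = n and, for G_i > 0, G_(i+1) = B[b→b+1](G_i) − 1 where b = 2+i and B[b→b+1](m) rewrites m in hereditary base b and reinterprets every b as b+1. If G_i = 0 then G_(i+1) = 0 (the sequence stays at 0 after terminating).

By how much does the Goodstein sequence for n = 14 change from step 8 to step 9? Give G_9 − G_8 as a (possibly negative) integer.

[0] 14 ≡ 2^(2 + 1) + 2^2 + 2 (base 2). Lift 3: 111. −1: 110.
[1] 110 ≡ 3^(3 + 1) + 3^3 + 2 (base 3). Lift 4: 1282. −1: 1281.
[2] 1281 ≡ 4^(4 + 1) + 4^4 + 1 (base 4). Lift 5: 18751. −1: 18750.
[3] 18750 ≡ 5^(5 + 1) + 5^5 (base 5). Lift 6: 326592. −1: 326591.
[4] 326591 ≡ 6^(6 + 1) + 5·6^5 + 5·6^4 + 5·6^3 + 5·6^2 + 5·6 + 5 (base 6). Lift 7: 5862841. −1: 5862840.
[5] 5862840 ≡ 7^(7 + 1) + 5·7^5 + 5·7^4 + 5·7^3 + 5·7^2 + 5·7 + 4 (base 7). Lift 8: 134404972. −1: 134404971.
[6] 134404971 ≡ 8^(8 + 1) + 5·8^5 + 5·8^4 + 5·8^3 + 5·8^2 + 5·8 + 3 (base 8). Lift 9: 3487116549. −1: 3487116548.
[7] 3487116548 ≡ 9^(9 + 1) + 5·9^5 + 5·9^4 + 5·9^3 + 5·9^2 + 5·9 + 2 (base 9). Lift 10: 100000555552. −1: 100000555551.
[8] 100000555551 ≡ 10^(10 + 1) + 5·10^5 + 5·10^4 + 5·10^3 + 5·10^2 + 5·10 + 1 (base 10). Lift 11: 3138429262497. −1: 3138429262496.

3038428706945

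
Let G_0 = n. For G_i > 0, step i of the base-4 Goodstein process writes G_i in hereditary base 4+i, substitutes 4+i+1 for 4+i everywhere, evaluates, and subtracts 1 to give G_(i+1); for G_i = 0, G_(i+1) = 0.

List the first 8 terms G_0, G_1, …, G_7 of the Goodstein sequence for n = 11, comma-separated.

i=0: 11 = 2·4 + 3 (b=4); 4→5: 2·5 + 3 = 13; 13−1 = 12
i=1: 12 = 2·5 + 2 (b=5); 5→6: 2·6 + 2 = 14; 14−1 = 13
i=2: 13 = 2·6 + 1 (b=6); 6→7: 2·7 + 1 = 15; 15−1 = 14
i=3: 14 = 2·7 (b=7); 7→8: 2·8 = 16; 16−1 = 15
i=4: 15 = 8 + 7 (b=8); 8→9: 9 + 7 = 16; 16−1 = 15
i=5: 15 = 9 + 6 (b=9); 9→10: 10 + 6 = 16; 16−1 = 15
i=6: 15 = 10 + 5 (b=10); 10→11: 11 + 5 = 16; 16−1 = 15

11, 12, 13, 14, 15, 15, 15, 15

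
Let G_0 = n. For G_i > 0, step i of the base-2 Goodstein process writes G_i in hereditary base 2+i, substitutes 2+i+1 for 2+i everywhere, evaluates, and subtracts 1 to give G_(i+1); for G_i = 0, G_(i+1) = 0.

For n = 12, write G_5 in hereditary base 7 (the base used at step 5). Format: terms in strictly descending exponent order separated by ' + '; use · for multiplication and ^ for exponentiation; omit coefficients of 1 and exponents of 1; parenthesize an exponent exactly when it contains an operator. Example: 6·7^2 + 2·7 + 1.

step 0: 12 = 2^(2 + 1) + 2^2; sub 3 for 2: 3^(3 + 1) + 3^3; = 108; G_1 = 108−1 = 107
step 1: 107 = 3^(3 + 1) + 2·3^2 + 2·3 + 2; sub 4 for 3: 4^(4 + 1) + 2·4^2 + 2·4 + 2; = 1066; G_2 = 1066−1 = 1065
step 2: 1065 = 4^(4 + 1) + 2·4^2 + 2·4 + 1; sub 5 for 4: 5^(5 + 1) + 2·5^2 + 2·5 + 1; = 15686; G_3 = 15686−1 = 15685
step 3: 15685 = 5^(5 + 1) + 2·5^2 + 2·5; sub 6 for 5: 6^(6 + 1) + 2·6^2 + 2·6; = 280020; G_4 = 280020−1 = 280019
step 4: 280019 = 6^(6 + 1) + 2·6^2 + 6 + 5; sub 7 for 6: 7^(7 + 1) + 2·7^2 + 7 + 5; = 5764911; G_5 = 5764911−1 = 5764910

7^(7 + 1) + 2·7^2 + 7 + 4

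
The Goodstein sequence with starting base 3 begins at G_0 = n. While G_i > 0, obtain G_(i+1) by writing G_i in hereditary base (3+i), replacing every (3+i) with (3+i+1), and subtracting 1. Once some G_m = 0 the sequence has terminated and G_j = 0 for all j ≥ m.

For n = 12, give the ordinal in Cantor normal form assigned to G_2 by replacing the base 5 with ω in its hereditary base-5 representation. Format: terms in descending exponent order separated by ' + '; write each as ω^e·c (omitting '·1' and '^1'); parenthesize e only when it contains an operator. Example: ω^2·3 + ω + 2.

ω^2 + 2

step 0: 12 = 3^2 + 3; sub 4 for 3: 4^2 + 4; = 20; G_1 = 20−1 = 19
step 1: 19 = 4^2 + 3; sub 5 for 4: 5^2 + 3; = 28; G_2 = 28−1 = 27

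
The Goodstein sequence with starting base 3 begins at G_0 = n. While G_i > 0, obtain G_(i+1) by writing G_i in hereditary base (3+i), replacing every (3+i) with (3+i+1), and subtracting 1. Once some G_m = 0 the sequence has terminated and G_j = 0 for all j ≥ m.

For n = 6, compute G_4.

G_0=6  [base 3] 2·3  →[3↦4]→  2·4 = 8  −1 ⇒ G_1=7
G_1=7  [base 4] 4 + 3  →[4↦5]→  5 + 3 = 8  −1 ⇒ G_2=7
G_2=7  [base 5] 5 + 2  →[5↦6]→  6 + 2 = 8  −1 ⇒ G_3=7
G_3=7  [base 6] 6 + 1  →[6↦7]→  7 + 1 = 8  −1 ⇒ G_4=7
G_4=7  [base 7] 7  →[7↦8]→  8 = 8  −1 ⇒ G_5=7

7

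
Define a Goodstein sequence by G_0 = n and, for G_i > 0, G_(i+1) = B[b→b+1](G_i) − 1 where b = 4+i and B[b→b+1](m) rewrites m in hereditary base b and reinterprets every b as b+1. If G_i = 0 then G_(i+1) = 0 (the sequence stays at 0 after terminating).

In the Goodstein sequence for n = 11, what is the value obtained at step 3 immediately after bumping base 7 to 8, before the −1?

[0] 11 ≡ 2·4 + 3 (base 4). Lift 5: 13. −1: 12.
[1] 12 ≡ 2·5 + 2 (base 5). Lift 6: 14. −1: 13.
[2] 13 ≡ 2·6 + 1 (base 6). Lift 7: 15. −1: 14.
[3] 14 ≡ 2·7 (base 7). Lift 8: 16. −1: 15.

16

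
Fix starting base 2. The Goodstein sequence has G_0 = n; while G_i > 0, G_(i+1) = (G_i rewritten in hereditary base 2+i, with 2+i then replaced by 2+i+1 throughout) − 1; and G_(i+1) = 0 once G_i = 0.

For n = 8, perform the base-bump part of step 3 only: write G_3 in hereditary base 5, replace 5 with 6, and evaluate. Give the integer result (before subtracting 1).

93396

G_0 = 8. HB_2(8) = 2^(2 + 1). Bump = 81. G_1 = 80.
G_1 = 80. HB_3(80) = 2·3^3 + 2·3^2 + 2·3 + 2. Bump = 554. G_2 = 553.
G_2 = 553. HB_4(553) = 2·4^4 + 2·4^2 + 2·4 + 1. Bump = 6311. G_3 = 6310.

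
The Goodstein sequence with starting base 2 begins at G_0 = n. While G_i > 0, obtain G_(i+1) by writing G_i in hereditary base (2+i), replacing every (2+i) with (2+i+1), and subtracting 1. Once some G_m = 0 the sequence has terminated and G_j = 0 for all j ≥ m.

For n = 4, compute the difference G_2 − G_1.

i=0: 4 = 2^2 (b=2); 2→3: 3^3 = 27; 27−1 = 26
i=1: 26 = 2·3^2 + 2·3 + 2 (b=3); 3→4: 2·4^2 + 2·4 + 2 = 42; 42−1 = 41

15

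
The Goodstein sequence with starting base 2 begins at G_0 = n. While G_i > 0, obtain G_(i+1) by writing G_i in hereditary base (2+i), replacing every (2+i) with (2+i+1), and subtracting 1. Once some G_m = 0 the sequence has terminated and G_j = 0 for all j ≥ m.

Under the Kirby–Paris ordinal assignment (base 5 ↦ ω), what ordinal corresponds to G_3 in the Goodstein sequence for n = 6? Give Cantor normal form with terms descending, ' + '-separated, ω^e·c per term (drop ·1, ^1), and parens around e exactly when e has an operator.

ω^ω

G_0 = 6. HB_2(6) = 2^2 + 2. Bump = 30. G_1 = 29.
G_1 = 29. HB_3(29) = 3^3 + 2. Bump = 258. G_2 = 257.
G_2 = 257. HB_4(257) = 4^4 + 1. Bump = 3126. G_3 = 3125.
G_3 = 3125. HB_5(3125) = 5^5. Bump = 46656. G_4 = 46655.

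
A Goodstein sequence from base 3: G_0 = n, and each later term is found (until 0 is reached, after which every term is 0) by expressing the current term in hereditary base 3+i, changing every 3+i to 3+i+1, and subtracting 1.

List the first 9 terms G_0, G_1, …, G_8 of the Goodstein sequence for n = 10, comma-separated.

10, 16, 24, 27, 30, 33, 36, 39, 41

i=0: 10 = 3^2 + 1 (b=3); 3→4: 4^2 + 1 = 17; 17−1 = 16
i=1: 16 = 4^2 (b=4); 4→5: 5^2 = 25; 25−1 = 24
i=2: 24 = 4·5 + 4 (b=5); 5→6: 4·6 + 4 = 28; 28−1 = 27
i=3: 27 = 4·6 + 3 (b=6); 6→7: 4·7 + 3 = 31; 31−1 = 30
i=4: 30 = 4·7 + 2 (b=7); 7→8: 4·8 + 2 = 34; 34−1 = 33
i=5: 33 = 4·8 + 1 (b=8); 8→9: 4·9 + 1 = 37; 37−1 = 36
i=6: 36 = 4·9 (b=9); 9→10: 4·10 = 40; 40−1 = 39
i=7: 39 = 3·10 + 9 (b=10); 10→11: 3·11 + 9 = 42; 42−1 = 41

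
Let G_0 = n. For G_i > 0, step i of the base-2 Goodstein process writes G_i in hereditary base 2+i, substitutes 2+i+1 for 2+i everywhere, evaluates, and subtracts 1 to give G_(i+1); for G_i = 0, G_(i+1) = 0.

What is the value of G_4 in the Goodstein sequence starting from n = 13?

280711

base 2: 13 = 2^(2 + 1) + 2^2 + 1; at 3: 3^(3 + 1) + 3^3 + 1 = 109; next = 108
base 3: 108 = 3^(3 + 1) + 3^3; at 4: 4^(4 + 1) + 4^4 = 1280; next = 1279
base 4: 1279 = 4^(4 + 1) + 3·4^3 + 3·4^2 + 3·4 + 3; at 5: 5^(5 + 1) + 3·5^3 + 3·5^2 + 3·5 + 3 = 16093; next = 16092
base 5: 16092 = 5^(5 + 1) + 3·5^3 + 3·5^2 + 3·5 + 2; at 6: 6^(6 + 1) + 3·6^3 + 3·6^2 + 3·6 + 2 = 280712; next = 280711
base 6: 280711 = 6^(6 + 1) + 3·6^3 + 3·6^2 + 3·6 + 1; at 7: 7^(7 + 1) + 3·7^3 + 3·7^2 + 3·7 + 1 = 5765999; next = 5765998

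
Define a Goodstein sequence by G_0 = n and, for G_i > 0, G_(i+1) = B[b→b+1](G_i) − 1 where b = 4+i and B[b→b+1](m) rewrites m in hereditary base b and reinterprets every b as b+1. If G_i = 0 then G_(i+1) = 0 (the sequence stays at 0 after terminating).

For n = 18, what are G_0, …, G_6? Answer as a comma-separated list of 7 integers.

18, 26, 36, 48, 53, 58, 63

[0] 18 ≡ 4^2 + 2 (base 4). Lift 5: 27. −1: 26.
[1] 26 ≡ 5^2 + 1 (base 5). Lift 6: 37. −1: 36.
[2] 36 ≡ 6^2 (base 6). Lift 7: 49. −1: 48.
[3] 48 ≡ 6·7 + 6 (base 7). Lift 8: 54. −1: 53.
[4] 53 ≡ 6·8 + 5 (base 8). Lift 9: 59. −1: 58.
[5] 58 ≡ 6·9 + 4 (base 9). Lift 10: 64. −1: 63.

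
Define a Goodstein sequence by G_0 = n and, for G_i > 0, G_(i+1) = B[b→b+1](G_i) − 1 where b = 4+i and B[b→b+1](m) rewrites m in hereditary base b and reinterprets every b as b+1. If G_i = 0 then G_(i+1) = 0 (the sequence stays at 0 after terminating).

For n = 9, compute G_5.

G_0 = 9. HB_4(9) = 2·4 + 1. Bump = 11. G_1 = 10.
G_1 = 10. HB_5(10) = 2·5. Bump = 12. G_2 = 11.
G_2 = 11. HB_6(11) = 6 + 5. Bump = 12. G_3 = 11.
G_3 = 11. HB_7(11) = 7 + 4. Bump = 12. G_4 = 11.
G_4 = 11. HB_8(11) = 8 + 3. Bump = 12. G_5 = 11.
G_5 = 11. HB_9(11) = 9 + 2. Bump = 12. G_6 = 11.

11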